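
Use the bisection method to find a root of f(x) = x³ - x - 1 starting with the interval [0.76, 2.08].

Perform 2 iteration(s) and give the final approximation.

f(x) = x³ - x - 1
Initial interval: [0.76, 2.08]

Iteration 1:
  c_1 = (0.760000 + 2.080000)/2 = 1.420000
  f(c_1) = f(1.420000) = 0.443288
  f(a) × f(c) < 0, new interval: [0.760000, 1.420000]
Iteration 2:
  c_2 = (0.760000 + 1.420000)/2 = 1.090000
  f(c_2) = f(1.090000) = -0.794971
  f(a) × f(c) ≥ 0, new interval: [1.090000, 1.420000]

After 2 iteration(s), the approximation is c_2 = 1.090000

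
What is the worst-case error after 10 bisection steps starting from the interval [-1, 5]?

Bisection error bound: |error| ≤ (b-a)/2^n
|error| ≤ (5 - (-1))/2^10 = 6/2^10
|error| ≤ 0.0058593750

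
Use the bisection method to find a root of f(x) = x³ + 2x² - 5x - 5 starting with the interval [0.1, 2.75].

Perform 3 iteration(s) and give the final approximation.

f(x) = x³ + 2x² - 5x - 5
Initial interval: [0.1, 2.75]

Iteration 1:
  c_1 = (0.100000 + 2.750000)/2 = 1.425000
  f(c_1) = f(1.425000) = -5.170109
  f(a) × f(c) ≥ 0, new interval: [1.425000, 2.750000]
Iteration 2:
  c_2 = (1.425000 + 2.750000)/2 = 2.087500
  f(c_2) = f(2.087500) = 2.374420
  f(a) × f(c) < 0, new interval: [1.425000, 2.087500]
Iteration 3:
  c_3 = (1.425000 + 2.087500)/2 = 1.756250
  f(c_3) = f(1.756250) = -2.195420
  f(a) × f(c) ≥ 0, new interval: [1.756250, 2.087500]

After 3 iteration(s), the approximation is c_3 = 1.756250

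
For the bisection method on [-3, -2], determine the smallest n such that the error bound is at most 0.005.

We need (b-a)/2^n ≤ 0.005
(-2 - (-3))/2^n ≤ 0.005
1/2^n ≤ 0.005
2^n ≥ 200
n ≥ log₂(200) = 7.64
n ≥ 8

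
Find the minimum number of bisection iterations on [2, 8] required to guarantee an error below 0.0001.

We need (b-a)/2^n ≤ 0.0001
(8 - 2)/2^n ≤ 0.0001
6/2^n ≤ 0.0001
2^n ≥ 60000
n ≥ log₂(60000) = 15.87
n ≥ 16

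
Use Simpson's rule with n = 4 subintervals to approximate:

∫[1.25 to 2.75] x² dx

f(x) = x²
a = 1.25, b = 2.75, n = 4
h = (b - a)/n = 0.375000

Simpson's rule: (h/3)[f(x₀) + 4f(x₁) + 2f(x₂) + ... + f(xₙ)]

x_0 = 1.2500, f(x_0) = 1.562500, coefficient = 1
x_1 = 1.6250, f(x_1) = 2.640625, coefficient = 4
x_2 = 2.0000, f(x_2) = 4.000000, coefficient = 2
x_3 = 2.3750, f(x_3) = 5.640625, coefficient = 4
x_4 = 2.7500, f(x_4) = 7.562500, coefficient = 1

I ≈ (0.375000/3) × 50.250000 = 6.281250
Exact value: 6.281250
Error: 0.000000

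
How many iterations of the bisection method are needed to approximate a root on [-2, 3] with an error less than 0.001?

We need (b-a)/2^n ≤ 0.001
(3 - (-2))/2^n ≤ 0.001
5/2^n ≤ 0.001
2^n ≥ 5000
n ≥ log₂(5000) = 12.29
n ≥ 13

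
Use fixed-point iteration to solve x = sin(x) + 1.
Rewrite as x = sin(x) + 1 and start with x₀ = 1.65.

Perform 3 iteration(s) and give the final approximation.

Equation: x = sin(x) + 1
Fixed-point form: x = sin(x) + 1
x₀ = 1.65

x_1 = g(1.650000) = 1.996865
x_2 = g(1.996865) = 1.910598
x_3 = g(1.910598) = 1.942821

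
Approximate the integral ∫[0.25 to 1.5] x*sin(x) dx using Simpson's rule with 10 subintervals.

f(x) = x*sin(x)
a = 0.25, b = 1.5, n = 10
h = (b - a)/n = 0.125000

Simpson's rule: (h/3)[f(x₀) + 4f(x₁) + 2f(x₂) + ... + f(xₙ)]

x_0 = 0.2500, f(x_0) = 0.061851, coefficient = 1
x_1 = 0.3750, f(x_1) = 0.137352, coefficient = 4
x_2 = 0.5000, f(x_2) = 0.239713, coefficient = 2
x_3 = 0.6250, f(x_3) = 0.365686, coefficient = 4
x_4 = 0.7500, f(x_4) = 0.511229, coefficient = 2
x_5 = 0.8750, f(x_5) = 0.671601, coefficient = 4
x_6 = 1.0000, f(x_6) = 0.841471, coefficient = 2
x_7 = 1.1250, f(x_7) = 1.015051, coefficient = 4
x_8 = 1.2500, f(x_8) = 1.186231, coefficient = 2
x_9 = 1.3750, f(x_9) = 1.348728, coefficient = 4
x_10 = 1.5000, f(x_10) = 1.496242, coefficient = 1

I ≈ (0.125000/3) × 21.269051 = 0.886210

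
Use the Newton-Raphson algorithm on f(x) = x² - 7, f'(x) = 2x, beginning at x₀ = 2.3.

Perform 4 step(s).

f(x) = x² - 7
f'(x) = 2x
x₀ = 2.3

Newton-Raphson formula: x_{n+1} = x_n - f(x_n)/f'(x_n)

Iteration 1:
  f(2.300000) = -1.710000
  f'(2.300000) = 4.600000
  x_1 = 2.300000 - (-1.710000)/4.600000 = 2.671739
Iteration 2:
  f(2.671739) = 0.138190
  f'(2.671739) = 5.343478
  x_2 = 2.671739 - 0.138190/5.343478 = 2.645878
Iteration 3:
  f(2.645878) = 0.000669
  f'(2.645878) = 5.291755
  x_3 = 2.645878 - 0.000669/5.291755 = 2.645751
Iteration 4:
  f(2.645751) = 0.000000
  f'(2.645751) = 5.291503
  x_4 = 2.645751 - 0.000000/5.291503 = 2.645751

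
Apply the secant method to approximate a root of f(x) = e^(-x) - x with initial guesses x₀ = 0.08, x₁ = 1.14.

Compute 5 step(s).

f(x) = e^(-x) - x
x₀ = 0.08, x₁ = 1.14

Secant formula: x_{n+1} = x_n - f(x_n)(x_n - x_{n-1})/(f(x_n) - f(x_{n-1}))

Iteration 1:
  f(0.080000) = 0.843116
  f(1.140000) = -0.820181
  x_2 = 1.140000 - (-0.820181)×(1.140000 - 0.080000)/(-0.820181 - 0.843116)
       = 0.617308
Iteration 2:
  f(1.140000) = -0.820181
  f(0.617308) = -0.077914
  x_3 = 0.617308 - (-0.077914)×(0.617308 - 1.140000)/(-0.077914 - (-0.820181))
       = 0.562443
Iteration 3:
  f(0.617308) = -0.077914
  f(0.562443) = 0.007373
  x_4 = 0.562443 - 0.007373×(0.562443 - 0.617308)/(0.007373 - (-0.077914))
       = 0.567186
Iteration 4:
  f(0.562443) = 0.007373
  f(0.567186) = -0.000066
  x_5 = 0.567186 - (-0.000066)×(0.567186 - 0.562443)/(-0.000066 - 0.007373)
       = 0.567143
Iteration 5:
  f(0.567186) = -0.000066
  f(0.567143) = 0.000000
  x_6 = 0.567143 - 0.000000×(0.567143 - 0.567186)/(0.000000 - (-0.000066))
       = 0.567143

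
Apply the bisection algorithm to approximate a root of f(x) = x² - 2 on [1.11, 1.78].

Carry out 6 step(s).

f(x) = x² - 2
Initial interval: [1.11, 1.78]

Iteration 1:
  c_1 = (1.110000 + 1.780000)/2 = 1.445000
  f(c_1) = f(1.445000) = 0.088025
  f(a) × f(c) < 0, new interval: [1.110000, 1.445000]
Iteration 2:
  c_2 = (1.110000 + 1.445000)/2 = 1.277500
  f(c_2) = f(1.277500) = -0.367994
  f(a) × f(c) ≥ 0, new interval: [1.277500, 1.445000]
Iteration 3:
  c_3 = (1.277500 + 1.445000)/2 = 1.361250
  f(c_3) = f(1.361250) = -0.146998
  f(a) × f(c) ≥ 0, new interval: [1.361250, 1.445000]
Iteration 4:
  c_4 = (1.361250 + 1.445000)/2 = 1.403125
  f(c_4) = f(1.403125) = -0.031240
  f(a) × f(c) ≥ 0, new interval: [1.403125, 1.445000]
Iteration 5:
  c_5 = (1.403125 + 1.445000)/2 = 1.424063
  f(c_5) = f(1.424063) = 0.027954
  f(a) × f(c) < 0, new interval: [1.403125, 1.424063]
Iteration 6:
  c_6 = (1.403125 + 1.424063)/2 = 1.413594
  f(c_6) = f(1.413594) = -0.001753
  f(a) × f(c) ≥ 0, new interval: [1.413594, 1.424063]

After 6 iteration(s), the approximation is c_6 = 1.413594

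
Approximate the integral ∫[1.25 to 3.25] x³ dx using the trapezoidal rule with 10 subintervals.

f(x) = x³
a = 1.25, b = 3.25, n = 10
h = (b - a)/n = 0.200000

Trapezoidal rule: (h/2)[f(x₀) + 2f(x₁) + 2f(x₂) + ... + f(xₙ)]

x_0 = 1.2500, f(x_0) = 1.953125, coefficient = 1
x_1 = 1.4500, f(x_1) = 3.048625, coefficient = 2
x_2 = 1.6500, f(x_2) = 4.492125, coefficient = 2
x_3 = 1.8500, f(x_3) = 6.331625, coefficient = 2
x_4 = 2.0500, f(x_4) = 8.615125, coefficient = 2
x_5 = 2.2500, f(x_5) = 11.390625, coefficient = 2
x_6 = 2.4500, f(x_6) = 14.706125, coefficient = 2
x_7 = 2.6500, f(x_7) = 18.609625, coefficient = 2
x_8 = 2.8500, f(x_8) = 23.149125, coefficient = 2
x_9 = 3.0500, f(x_9) = 28.372625, coefficient = 2
x_10 = 3.2500, f(x_10) = 34.328125, coefficient = 1

I ≈ (0.200000/2) × 273.712500 = 27.371250
Exact value: 27.281250
Error: 0.090000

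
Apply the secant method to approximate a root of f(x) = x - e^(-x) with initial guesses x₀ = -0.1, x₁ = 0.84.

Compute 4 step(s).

f(x) = x - e^(-x)
x₀ = -0.1, x₁ = 0.84

Secant formula: x_{n+1} = x_n - f(x_n)(x_n - x_{n-1})/(f(x_n) - f(x_{n-1}))

Iteration 1:
  f(-0.100000) = -1.205171
  f(0.840000) = 0.408289
  x_2 = 0.840000 - 0.408289×(0.840000 - (-0.100000))/(0.408289 - (-1.205171))
       = 0.602131
Iteration 2:
  f(0.840000) = 0.408289
  f(0.602131) = 0.054488
  x_3 = 0.602131 - 0.054488×(0.602131 - 0.840000)/(0.054488 - 0.408289)
       = 0.565498
Iteration 3:
  f(0.602131) = 0.054488
  f(0.565498) = -0.002580
  x_4 = 0.565498 - (-0.002580)×(0.565498 - 0.602131)/(-0.002580 - 0.054488)
       = 0.567154
Iteration 4:
  f(0.565498) = -0.002580
  f(0.567154) = 0.000016
  x_5 = 0.567154 - 0.000016×(0.567154 - 0.565498)/(0.000016 - (-0.002580))
       = 0.567143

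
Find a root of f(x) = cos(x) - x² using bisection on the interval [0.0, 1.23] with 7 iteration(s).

f(x) = cos(x) - x²
Initial interval: [0.0, 1.23]

Iteration 1:
  c_1 = (0.000000 + 1.230000)/2 = 0.615000
  f(c_1) = f(0.615000) = 0.438548
  f(a) × f(c) ≥ 0, new interval: [0.615000, 1.230000]
Iteration 2:
  c_2 = (0.615000 + 1.230000)/2 = 0.922500
  f(c_2) = f(0.922500) = -0.247177
  f(a) × f(c) < 0, new interval: [0.615000, 0.922500]
Iteration 3:
  c_3 = (0.615000 + 0.922500)/2 = 0.768750
  f(c_3) = f(0.768750) = 0.127804
  f(a) × f(c) ≥ 0, new interval: [0.768750, 0.922500]
Iteration 4:
  c_4 = (0.768750 + 0.922500)/2 = 0.845625
  f(c_4) = f(0.845625) = -0.051818
  f(a) × f(c) < 0, new interval: [0.768750, 0.845625]
Iteration 5:
  c_5 = (0.768750 + 0.845625)/2 = 0.807188
  f(c_5) = f(0.807188) = 0.039981
  f(a) × f(c) ≥ 0, new interval: [0.807188, 0.845625]
Iteration 6:
  c_6 = (0.807188 + 0.845625)/2 = 0.826406
  f(c_6) = f(0.826406) = -0.005424
  f(a) × f(c) < 0, new interval: [0.807188, 0.826406]
Iteration 7:
  c_7 = (0.807188 + 0.826406)/2 = 0.816797
  f(c_7) = f(0.816797) = 0.017403
  f(a) × f(c) ≥ 0, new interval: [0.816797, 0.826406]

After 7 iteration(s), the approximation is c_7 = 0.816797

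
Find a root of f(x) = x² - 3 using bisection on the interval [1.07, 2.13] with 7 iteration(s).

f(x) = x² - 3
Initial interval: [1.07, 2.13]

Iteration 1:
  c_1 = (1.070000 + 2.130000)/2 = 1.600000
  f(c_1) = f(1.600000) = -0.440000
  f(a) × f(c) ≥ 0, new interval: [1.600000, 2.130000]
Iteration 2:
  c_2 = (1.600000 + 2.130000)/2 = 1.865000
  f(c_2) = f(1.865000) = 0.478225
  f(a) × f(c) < 0, new interval: [1.600000, 1.865000]
Iteration 3:
  c_3 = (1.600000 + 1.865000)/2 = 1.732500
  f(c_3) = f(1.732500) = 0.001556
  f(a) × f(c) < 0, new interval: [1.600000, 1.732500]
Iteration 4:
  c_4 = (1.600000 + 1.732500)/2 = 1.666250
  f(c_4) = f(1.666250) = -0.223611
  f(a) × f(c) ≥ 0, new interval: [1.666250, 1.732500]
Iteration 5:
  c_5 = (1.666250 + 1.732500)/2 = 1.699375
  f(c_5) = f(1.699375) = -0.112125
  f(a) × f(c) ≥ 0, new interval: [1.699375, 1.732500]
Iteration 6:
  c_6 = (1.699375 + 1.732500)/2 = 1.715937
  f(c_6) = f(1.715937) = -0.055558
  f(a) × f(c) ≥ 0, new interval: [1.715937, 1.732500]
Iteration 7:
  c_7 = (1.715937 + 1.732500)/2 = 1.724219
  f(c_7) = f(1.724219) = -0.027070
  f(a) × f(c) ≥ 0, new interval: [1.724219, 1.732500]

After 7 iteration(s), the approximation is c_7 = 1.724219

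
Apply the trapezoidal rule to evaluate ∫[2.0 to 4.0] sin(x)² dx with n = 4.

f(x) = sin(x)²
a = 2.0, b = 4.0, n = 4
h = (b - a)/n = 0.500000

Trapezoidal rule: (h/2)[f(x₀) + 2f(x₁) + 2f(x₂) + ... + f(xₙ)]

x_0 = 2.0000, f(x_0) = 0.826822, coefficient = 1
x_1 = 2.5000, f(x_1) = 0.358169, coefficient = 2
x_2 = 3.0000, f(x_2) = 0.019915, coefficient = 2
x_3 = 3.5000, f(x_3) = 0.123049, coefficient = 2
x_4 = 4.0000, f(x_4) = 0.572750, coefficient = 1

I ≈ (0.500000/2) × 2.401837 = 0.600459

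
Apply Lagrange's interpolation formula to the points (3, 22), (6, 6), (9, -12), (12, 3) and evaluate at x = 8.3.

Lagrange interpolation formula:
P(x) = Σ yᵢ × Lᵢ(x)
where Lᵢ(x) = Π_{j≠i} (x - xⱼ)/(xᵢ - xⱼ)

L_0(8.3) = (8.3 - 6)/(3 - 6) × (8.3 - 9)/(3 - 9) × (8.3 - 12)/(3 - 12) = -0.036772
L_1(8.3) = (8.3 - 3)/(6 - 3) × (8.3 - 9)/(6 - 9) × (8.3 - 12)/(6 - 12) = 0.254204
L_2(8.3) = (8.3 - 3)/(9 - 3) × (8.3 - 6)/(9 - 6) × (8.3 - 12)/(9 - 12) = 0.835241
L_3(8.3) = (8.3 - 3)/(12 - 3) × (8.3 - 6)/(12 - 6) × (8.3 - 9)/(12 - 9) = -0.052673

P(8.3) = 22×L_0(8.3) + 6×L_1(8.3) + (-12)×L_2(8.3) + 3×L_3(8.3)
P(8.3) = -9.464660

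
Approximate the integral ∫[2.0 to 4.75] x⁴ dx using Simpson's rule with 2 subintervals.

f(x) = x⁴
a = 2.0, b = 4.75, n = 2
h = (b - a)/n = 1.375000

Simpson's rule: (h/3)[f(x₀) + 4f(x₁) + 2f(x₂) + ... + f(xₙ)]

x_0 = 2.0000, f(x_0) = 16.000000, coefficient = 1
x_1 = 3.3750, f(x_1) = 129.746338, coefficient = 4
x_2 = 4.7500, f(x_2) = 509.066406, coefficient = 1

I ≈ (1.375000/3) × 1044.051758 = 478.523722
Exact value: 477.213086
Error: 1.310636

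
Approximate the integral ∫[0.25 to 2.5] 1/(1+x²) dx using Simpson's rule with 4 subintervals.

f(x) = 1/(1+x²)
a = 0.25, b = 2.5, n = 4
h = (b - a)/n = 0.562500

Simpson's rule: (h/3)[f(x₀) + 4f(x₁) + 2f(x₂) + ... + f(xₙ)]

x_0 = 0.2500, f(x_0) = 0.941176, coefficient = 1
x_1 = 0.8125, f(x_1) = 0.602353, coefficient = 4
x_2 = 1.3750, f(x_2) = 0.345946, coefficient = 2
x_3 = 1.9375, f(x_3) = 0.210353, coefficient = 4
x_4 = 2.5000, f(x_4) = 0.137931, coefficient = 1

I ≈ (0.562500/3) × 5.021824 = 0.941592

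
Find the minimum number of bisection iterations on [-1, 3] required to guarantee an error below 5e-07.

We need (b-a)/2^n ≤ 5e-07
(3 - (-1))/2^n ≤ 5e-07
4/2^n ≤ 5e-07
2^n ≥ 8000000
n ≥ log₂(8000000) = 22.93
n ≥ 23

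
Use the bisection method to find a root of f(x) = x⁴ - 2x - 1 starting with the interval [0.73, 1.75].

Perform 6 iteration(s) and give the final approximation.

f(x) = x⁴ - 2x - 1
Initial interval: [0.73, 1.75]

Iteration 1:
  c_1 = (0.730000 + 1.750000)/2 = 1.240000
  f(c_1) = f(1.240000) = -1.115786
  f(a) × f(c) ≥ 0, new interval: [1.240000, 1.750000]
Iteration 2:
  c_2 = (1.240000 + 1.750000)/2 = 1.495000
  f(c_2) = f(1.495000) = 1.005337
  f(a) × f(c) < 0, new interval: [1.240000, 1.495000]
Iteration 3:
  c_3 = (1.240000 + 1.495000)/2 = 1.367500
  f(c_3) = f(1.367500) = -0.237890
  f(a) × f(c) ≥ 0, new interval: [1.367500, 1.495000]
Iteration 4:
  c_4 = (1.367500 + 1.495000)/2 = 1.431250
  f(c_4) = f(1.431250) = 0.333756
  f(a) × f(c) < 0, new interval: [1.367500, 1.431250]
Iteration 5:
  c_5 = (1.367500 + 1.431250)/2 = 1.399375
  f(c_5) = f(1.399375) = 0.035995
  f(a) × f(c) < 0, new interval: [1.367500, 1.399375]
Iteration 6:
  c_6 = (1.367500 + 1.399375)/2 = 1.383438
  f(c_6) = f(1.383438) = -0.103864
  f(a) × f(c) ≥ 0, new interval: [1.383438, 1.399375]

After 6 iteration(s), the approximation is c_6 = 1.383438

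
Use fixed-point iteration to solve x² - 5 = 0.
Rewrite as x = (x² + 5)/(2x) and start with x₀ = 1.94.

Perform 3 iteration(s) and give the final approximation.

Equation: x² - 5 = 0
Fixed-point form: x = (x² + 5)/(2x)
x₀ = 1.94

x_1 = g(1.940000) = 2.258660
x_2 = g(2.258660) = 2.236181
x_3 = g(2.236181) = 2.236068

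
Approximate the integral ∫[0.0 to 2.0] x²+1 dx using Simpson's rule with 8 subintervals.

f(x) = x²+1
a = 0.0, b = 2.0, n = 8
h = (b - a)/n = 0.250000

Simpson's rule: (h/3)[f(x₀) + 4f(x₁) + 2f(x₂) + ... + f(xₙ)]

x_0 = 0.0000, f(x_0) = 1.000000, coefficient = 1
x_1 = 0.2500, f(x_1) = 1.062500, coefficient = 4
x_2 = 0.5000, f(x_2) = 1.250000, coefficient = 2
x_3 = 0.7500, f(x_3) = 1.562500, coefficient = 4
x_4 = 1.0000, f(x_4) = 2.000000, coefficient = 2
x_5 = 1.2500, f(x_5) = 2.562500, coefficient = 4
x_6 = 1.5000, f(x_6) = 3.250000, coefficient = 2
x_7 = 1.7500, f(x_7) = 4.062500, coefficient = 4
x_8 = 2.0000, f(x_8) = 5.000000, coefficient = 1

I ≈ (0.250000/3) × 56.000000 = 4.666667
Exact value: 4.666667
Error: 0.000000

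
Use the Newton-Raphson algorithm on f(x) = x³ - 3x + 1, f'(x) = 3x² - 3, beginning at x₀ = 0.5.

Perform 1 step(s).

f(x) = x³ - 3x + 1
f'(x) = 3x² - 3
x₀ = 0.5

Newton-Raphson formula: x_{n+1} = x_n - f(x_n)/f'(x_n)

Iteration 1:
  f(0.500000) = -0.375000
  f'(0.500000) = -2.250000
  x_1 = 0.500000 - (-0.375000)/(-2.250000) = 0.333333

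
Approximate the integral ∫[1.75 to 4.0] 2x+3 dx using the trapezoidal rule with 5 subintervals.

f(x) = 2x+3
a = 1.75, b = 4.0, n = 5
h = (b - a)/n = 0.450000

Trapezoidal rule: (h/2)[f(x₀) + 2f(x₁) + 2f(x₂) + ... + f(xₙ)]

x_0 = 1.7500, f(x_0) = 6.500000, coefficient = 1
x_1 = 2.2000, f(x_1) = 7.400000, coefficient = 2
x_2 = 2.6500, f(x_2) = 8.300000, coefficient = 2
x_3 = 3.1000, f(x_3) = 9.200000, coefficient = 2
x_4 = 3.5500, f(x_4) = 10.100000, coefficient = 2
x_5 = 4.0000, f(x_5) = 11.000000, coefficient = 1

I ≈ (0.450000/2) × 87.500000 = 19.687500
Exact value: 19.687500
Error: 0.000000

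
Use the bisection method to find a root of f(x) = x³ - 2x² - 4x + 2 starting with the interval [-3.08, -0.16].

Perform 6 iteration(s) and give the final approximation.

f(x) = x³ - 2x² - 4x + 2
Initial interval: [-3.08, -0.16]

Iteration 1:
  c_1 = (-3.080000 + (-0.160000))/2 = -1.620000
  f(c_1) = f(-1.620000) = -1.020328
  f(a) × f(c) ≥ 0, new interval: [-1.620000, -0.160000]
Iteration 2:
  c_2 = (-1.620000 + (-0.160000))/2 = -0.890000
  f(c_2) = f(-0.890000) = 3.270831
  f(a) × f(c) < 0, new interval: [-1.620000, -0.890000]
Iteration 3:
  c_3 = (-1.620000 + (-0.890000))/2 = -1.255000
  f(c_3) = f(-1.255000) = 1.893294
  f(a) × f(c) < 0, new interval: [-1.620000, -1.255000]
Iteration 4:
  c_4 = (-1.620000 + (-1.255000))/2 = -1.437500
  f(c_4) = f(-1.437500) = 0.646729
  f(a) × f(c) < 0, new interval: [-1.620000, -1.437500]
Iteration 5:
  c_5 = (-1.620000 + (-1.437500))/2 = -1.528750
  f(c_5) = f(-1.528750) = -0.131959
  f(a) × f(c) ≥ 0, new interval: [-1.528750, -1.437500]
Iteration 6:
  c_6 = (-1.528750 + (-1.437500))/2 = -1.483125
  f(c_6) = f(-1.483125) = 0.270810
  f(a) × f(c) < 0, new interval: [-1.528750, -1.483125]

After 6 iteration(s), the approximation is c_6 = -1.483125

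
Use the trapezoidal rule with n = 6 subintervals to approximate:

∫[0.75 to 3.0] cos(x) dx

f(x) = cos(x)
a = 0.75, b = 3.0, n = 6
h = (b - a)/n = 0.375000

Trapezoidal rule: (h/2)[f(x₀) + 2f(x₁) + 2f(x₂) + ... + f(xₙ)]

x_0 = 0.7500, f(x_0) = 0.731689, coefficient = 1
x_1 = 1.1250, f(x_1) = 0.431177, coefficient = 2
x_2 = 1.5000, f(x_2) = 0.070737, coefficient = 2
x_3 = 1.8750, f(x_3) = -0.299534, coefficient = 2
x_4 = 2.2500, f(x_4) = -0.628174, coefficient = 2
x_5 = 2.6250, f(x_5) = -0.869507, coefficient = 2
x_6 = 3.0000, f(x_6) = -0.989992, coefficient = 1

I ≈ (0.375000/2) × -2.848905 = -0.534170
Exact value: -0.540519
Error: 0.006349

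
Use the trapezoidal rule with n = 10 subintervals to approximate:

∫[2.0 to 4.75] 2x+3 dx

f(x) = 2x+3
a = 2.0, b = 4.75, n = 10
h = (b - a)/n = 0.275000

Trapezoidal rule: (h/2)[f(x₀) + 2f(x₁) + 2f(x₂) + ... + f(xₙ)]

x_0 = 2.0000, f(x_0) = 7.000000, coefficient = 1
x_1 = 2.2750, f(x_1) = 7.550000, coefficient = 2
x_2 = 2.5500, f(x_2) = 8.100000, coefficient = 2
x_3 = 2.8250, f(x_3) = 8.650000, coefficient = 2
x_4 = 3.1000, f(x_4) = 9.200000, coefficient = 2
x_5 = 3.3750, f(x_5) = 9.750000, coefficient = 2
x_6 = 3.6500, f(x_6) = 10.300000, coefficient = 2
x_7 = 3.9250, f(x_7) = 10.850000, coefficient = 2
x_8 = 4.2000, f(x_8) = 11.400000, coefficient = 2
x_9 = 4.4750, f(x_9) = 11.950000, coefficient = 2
x_10 = 4.7500, f(x_10) = 12.500000, coefficient = 1

I ≈ (0.275000/2) × 195.000000 = 26.812500
Exact value: 26.812500
Error: 0.000000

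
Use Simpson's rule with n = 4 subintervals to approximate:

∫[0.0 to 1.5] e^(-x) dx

f(x) = e^(-x)
a = 0.0, b = 1.5, n = 4
h = (b - a)/n = 0.375000

Simpson's rule: (h/3)[f(x₀) + 4f(x₁) + 2f(x₂) + ... + f(xₙ)]

x_0 = 0.0000, f(x_0) = 1.000000, coefficient = 1
x_1 = 0.3750, f(x_1) = 0.687289, coefficient = 4
x_2 = 0.7500, f(x_2) = 0.472367, coefficient = 2
x_3 = 1.1250, f(x_3) = 0.324652, coefficient = 4
x_4 = 1.5000, f(x_4) = 0.223130, coefficient = 1

I ≈ (0.375000/3) × 6.215630 = 0.776954
Exact value: 0.776870
Error: 0.000084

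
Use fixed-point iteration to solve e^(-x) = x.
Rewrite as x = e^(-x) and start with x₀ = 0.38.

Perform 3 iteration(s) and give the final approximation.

Equation: e^(-x) = x
Fixed-point form: x = e^(-x)
x₀ = 0.38

x_1 = g(0.380000) = 0.683861
x_2 = g(0.683861) = 0.504665
x_3 = g(0.504665) = 0.603708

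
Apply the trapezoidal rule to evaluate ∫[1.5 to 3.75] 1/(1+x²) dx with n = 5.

f(x) = 1/(1+x²)
a = 1.5, b = 3.75, n = 5
h = (b - a)/n = 0.450000

Trapezoidal rule: (h/2)[f(x₀) + 2f(x₁) + 2f(x₂) + ... + f(xₙ)]

x_0 = 1.5000, f(x_0) = 0.307692, coefficient = 1
x_1 = 1.9500, f(x_1) = 0.208225, coefficient = 2
x_2 = 2.4000, f(x_2) = 0.147929, coefficient = 2
x_3 = 2.8500, f(x_3) = 0.109619, coefficient = 2
x_4 = 3.3000, f(x_4) = 0.084104, coefficient = 2
x_5 = 3.7500, f(x_5) = 0.066390, coefficient = 1

I ≈ (0.450000/2) × 1.473837 = 0.331613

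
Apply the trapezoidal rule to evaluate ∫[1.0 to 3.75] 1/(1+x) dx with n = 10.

f(x) = 1/(1+x)
a = 1.0, b = 3.75, n = 10
h = (b - a)/n = 0.275000

Trapezoidal rule: (h/2)[f(x₀) + 2f(x₁) + 2f(x₂) + ... + f(xₙ)]

x_0 = 1.0000, f(x_0) = 0.500000, coefficient = 1
x_1 = 1.2750, f(x_1) = 0.439560, coefficient = 2
x_2 = 1.5500, f(x_2) = 0.392157, coefficient = 2
x_3 = 1.8250, f(x_3) = 0.353982, coefficient = 2
x_4 = 2.1000, f(x_4) = 0.322581, coefficient = 2
x_5 = 2.3750, f(x_5) = 0.296296, coefficient = 2
x_6 = 2.6500, f(x_6) = 0.273973, coefficient = 2
x_7 = 2.9250, f(x_7) = 0.254777, coefficient = 2
x_8 = 3.2000, f(x_8) = 0.238095, coefficient = 2
x_9 = 3.4750, f(x_9) = 0.223464, coefficient = 2
x_10 = 3.7500, f(x_10) = 0.210526, coefficient = 1

I ≈ (0.275000/2) × 6.300297 = 0.866291
Exact value: 0.864997
Error: 0.001293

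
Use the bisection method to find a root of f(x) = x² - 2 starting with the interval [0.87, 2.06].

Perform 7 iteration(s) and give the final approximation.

f(x) = x² - 2
Initial interval: [0.87, 2.06]

Iteration 1:
  c_1 = (0.870000 + 2.060000)/2 = 1.465000
  f(c_1) = f(1.465000) = 0.146225
  f(a) × f(c) < 0, new interval: [0.870000, 1.465000]
Iteration 2:
  c_2 = (0.870000 + 1.465000)/2 = 1.167500
  f(c_2) = f(1.167500) = -0.636944
  f(a) × f(c) ≥ 0, new interval: [1.167500, 1.465000]
Iteration 3:
  c_3 = (1.167500 + 1.465000)/2 = 1.316250
  f(c_3) = f(1.316250) = -0.267486
  f(a) × f(c) ≥ 0, new interval: [1.316250, 1.465000]
Iteration 4:
  c_4 = (1.316250 + 1.465000)/2 = 1.390625
  f(c_4) = f(1.390625) = -0.066162
  f(a) × f(c) ≥ 0, new interval: [1.390625, 1.465000]
Iteration 5:
  c_5 = (1.390625 + 1.465000)/2 = 1.427812
  f(c_5) = f(1.427812) = 0.038649
  f(a) × f(c) < 0, new interval: [1.390625, 1.427812]
Iteration 6:
  c_6 = (1.390625 + 1.427812)/2 = 1.409219
  f(c_6) = f(1.409219) = -0.014103
  f(a) × f(c) ≥ 0, new interval: [1.409219, 1.427812]
Iteration 7:
  c_7 = (1.409219 + 1.427812)/2 = 1.418516
  f(c_7) = f(1.418516) = 0.012187
  f(a) × f(c) < 0, new interval: [1.409219, 1.418516]

After 7 iteration(s), the approximation is c_7 = 1.418516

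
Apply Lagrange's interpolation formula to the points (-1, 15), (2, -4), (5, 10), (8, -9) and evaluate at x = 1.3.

Lagrange interpolation formula:
P(x) = Σ yᵢ × Lᵢ(x)
where Lᵢ(x) = Π_{j≠i} (x - xⱼ)/(xᵢ - xⱼ)

L_0(1.3) = (1.3 - 2)/(-1 - 2) × (1.3 - 5)/(-1 - 5) × (1.3 - 8)/(-1 - 8) = 0.107117
L_1(1.3) = (1.3 - (-1))/(2 - (-1)) × (1.3 - 5)/(2 - 5) × (1.3 - 8)/(2 - 8) = 1.055870
L_2(1.3) = (1.3 - (-1))/(5 - (-1)) × (1.3 - 2)/(5 - 2) × (1.3 - 8)/(5 - 8) = -0.199759
L_3(1.3) = (1.3 - (-1))/(8 - (-1)) × (1.3 - 2)/(8 - 2) × (1.3 - 5)/(8 - 5) = 0.036772

P(1.3) = 15×L_0(1.3) + (-4)×L_1(1.3) + 10×L_2(1.3) + (-9)×L_3(1.3)
P(1.3) = -4.945259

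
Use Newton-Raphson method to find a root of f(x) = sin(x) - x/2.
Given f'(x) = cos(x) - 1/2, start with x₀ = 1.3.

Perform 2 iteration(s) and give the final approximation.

f(x) = sin(x) - x/2
f'(x) = cos(x) - 1/2
x₀ = 1.3

Newton-Raphson formula: x_{n+1} = x_n - f(x_n)/f'(x_n)

Iteration 1:
  f(1.300000) = 0.313558
  f'(1.300000) = -0.232501
  x_1 = 1.300000 - 0.313558/(-0.232501) = 2.648631
Iteration 2:
  f(2.648631) = -0.851078
  f'(2.648631) = -1.380935
  x_2 = 2.648631 - (-0.851078)/(-1.380935) = 2.032325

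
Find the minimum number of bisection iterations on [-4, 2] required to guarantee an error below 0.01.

We need (b-a)/2^n ≤ 0.01
(2 - (-4))/2^n ≤ 0.01
6/2^n ≤ 0.01
2^n ≥ 600
n ≥ log₂(600) = 9.23
n ≥ 10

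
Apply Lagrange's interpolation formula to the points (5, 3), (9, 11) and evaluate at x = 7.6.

Lagrange interpolation formula:
P(x) = Σ yᵢ × Lᵢ(x)
where Lᵢ(x) = Π_{j≠i} (x - xⱼ)/(xᵢ - xⱼ)

L_0(7.6) = (7.6 - 9)/(5 - 9) = 0.350000
L_1(7.6) = (7.6 - 5)/(9 - 5) = 0.650000

P(7.6) = 3×L_0(7.6) + 11×L_1(7.6)
P(7.6) = 8.200000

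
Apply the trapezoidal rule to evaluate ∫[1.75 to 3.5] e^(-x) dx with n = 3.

f(x) = e^(-x)
a = 1.75, b = 3.5, n = 3
h = (b - a)/n = 0.583333

Trapezoidal rule: (h/2)[f(x₀) + 2f(x₁) + 2f(x₂) + ... + f(xₙ)]

x_0 = 1.7500, f(x_0) = 0.173774, coefficient = 1
x_1 = 2.3333, f(x_1) = 0.096972, coefficient = 2
x_2 = 2.9167, f(x_2) = 0.054114, coefficient = 2
x_3 = 3.5000, f(x_3) = 0.030197, coefficient = 1

I ≈ (0.583333/2) × 0.506143 = 0.147625
Exact value: 0.143577
Error: 0.004048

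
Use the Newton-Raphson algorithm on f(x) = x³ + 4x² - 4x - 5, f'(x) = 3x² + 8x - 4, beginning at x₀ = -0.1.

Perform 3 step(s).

f(x) = x³ + 4x² - 4x - 5
f'(x) = 3x² + 8x - 4
x₀ = -0.1

Newton-Raphson formula: x_{n+1} = x_n - f(x_n)/f'(x_n)

Iteration 1:
  f(-0.100000) = -4.561000
  f'(-0.100000) = -4.770000
  x_1 = -0.100000 - (-4.561000)/(-4.770000) = -1.056184
Iteration 2:
  f(-1.056184) = 2.508640
  f'(-1.056184) = -9.102899
  x_2 = -1.056184 - 2.508640/(-9.102899) = -0.780598
Iteration 3:
  f(-0.780598) = 0.084077
  f'(-0.780598) = -8.416783
  x_3 = -0.780598 - 0.084077/(-8.416783) = -0.770608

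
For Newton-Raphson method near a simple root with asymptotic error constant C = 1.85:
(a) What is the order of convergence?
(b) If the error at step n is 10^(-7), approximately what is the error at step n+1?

(a) Newton-Raphson has quadratic (order 2) convergence near simple roots.
    This means |e_{n+1}| ≈ C|e_n|².

(b) With |e_n| = 10^(-7) and C = 1.85:
    |e_{n+1}| ≈ 1.85 × (10^(-7))² = 1.85 × 10^(-14)

(a) 2 (quadratic); (b) |e_{n+1}| ≈ 1.850e-14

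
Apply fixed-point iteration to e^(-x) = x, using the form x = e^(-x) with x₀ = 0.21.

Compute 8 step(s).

Equation: e^(-x) = x
Fixed-point form: x = e^(-x)
x₀ = 0.21

x_1 = g(0.210000) = 0.810584
x_2 = g(0.810584) = 0.444598
x_3 = g(0.444598) = 0.641082
x_4 = g(0.641082) = 0.526722
x_5 = g(0.526722) = 0.590537
x_6 = g(0.590537) = 0.554029
x_7 = g(0.554029) = 0.574630
x_8 = g(0.574630) = 0.562913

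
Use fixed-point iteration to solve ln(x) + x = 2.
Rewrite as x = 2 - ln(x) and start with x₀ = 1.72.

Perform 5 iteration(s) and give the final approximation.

Equation: ln(x) + x = 2
Fixed-point form: x = 2 - ln(x)
x₀ = 1.72

x_1 = g(1.720000) = 1.457676
x_2 = g(1.457676) = 1.623157
x_3 = g(1.623157) = 1.515627
x_4 = g(1.515627) = 1.584171
x_5 = g(1.584171) = 1.539939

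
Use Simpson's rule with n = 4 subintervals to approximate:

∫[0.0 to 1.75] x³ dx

f(x) = x³
a = 0.0, b = 1.75, n = 4
h = (b - a)/n = 0.437500

Simpson's rule: (h/3)[f(x₀) + 4f(x₁) + 2f(x₂) + ... + f(xₙ)]

x_0 = 0.0000, f(x_0) = 0.000000, coefficient = 1
x_1 = 0.4375, f(x_1) = 0.083740, coefficient = 4
x_2 = 0.8750, f(x_2) = 0.669922, coefficient = 2
x_3 = 1.3125, f(x_3) = 2.260986, coefficient = 4
x_4 = 1.7500, f(x_4) = 5.359375, coefficient = 1

I ≈ (0.437500/3) × 16.078125 = 2.344727
Exact value: 2.344727
Error: 0.000000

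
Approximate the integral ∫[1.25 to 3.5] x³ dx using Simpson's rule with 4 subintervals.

f(x) = x³
a = 1.25, b = 3.5, n = 4
h = (b - a)/n = 0.562500

Simpson's rule: (h/3)[f(x₀) + 4f(x₁) + 2f(x₂) + ... + f(xₙ)]

x_0 = 1.2500, f(x_0) = 1.953125, coefficient = 1
x_1 = 1.8125, f(x_1) = 5.954346, coefficient = 4
x_2 = 2.3750, f(x_2) = 13.396484, coefficient = 2
x_3 = 2.9375, f(x_3) = 25.347412, coefficient = 4
x_4 = 3.5000, f(x_4) = 42.875000, coefficient = 1

I ≈ (0.562500/3) × 196.828125 = 36.905273
Exact value: 36.905273
Error: 0.000000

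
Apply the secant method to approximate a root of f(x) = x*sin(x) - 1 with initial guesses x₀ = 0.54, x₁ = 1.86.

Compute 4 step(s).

f(x) = x*sin(x) - 1
x₀ = 0.54, x₁ = 1.86

Secant formula: x_{n+1} = x_n - f(x_n)(x_n - x_{n-1})/(f(x_n) - f(x_{n-1}))

Iteration 1:
  f(0.540000) = -0.722367
  f(1.860000) = 0.782757
  x_2 = 1.860000 - 0.782757×(1.860000 - 0.540000)/(0.782757 - (-0.722367))
       = 1.173519
Iteration 2:
  f(1.860000) = 0.782757
  f(1.173519) = 0.082123
  x_3 = 1.173519 - 0.082123×(1.173519 - 1.860000)/(0.082123 - 0.782757)
       = 1.093055
Iteration 3:
  f(1.173519) = 0.082123
  f(1.093055) = -0.029328
  x_4 = 1.093055 - (-0.029328)×(1.093055 - 1.173519)/(-0.029328 - 0.082123)
       = 1.114229
Iteration 4:
  f(1.093055) = -0.029328
  f(1.114229) = 0.000100
  x_5 = 1.114229 - 0.000100×(1.114229 - 1.093055)/(0.000100 - (-0.029328))
       = 1.114157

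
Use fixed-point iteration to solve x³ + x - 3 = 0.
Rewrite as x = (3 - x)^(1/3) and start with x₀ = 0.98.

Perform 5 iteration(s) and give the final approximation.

Equation: x³ + x - 3 = 0
Fixed-point form: x = (3 - x)^(1/3)
x₀ = 0.98

x_1 = g(0.980000) = 1.264107
x_2 = g(1.264107) = 1.201824
x_3 = g(1.201824) = 1.216029
x_4 = g(1.216029) = 1.212819
x_5 = g(1.212819) = 1.213546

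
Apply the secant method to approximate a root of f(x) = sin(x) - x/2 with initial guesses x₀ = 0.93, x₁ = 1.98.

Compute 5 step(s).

f(x) = sin(x) - x/2
x₀ = 0.93, x₁ = 1.98

Secant formula: x_{n+1} = x_n - f(x_n)(x_n - x_{n-1})/(f(x_n) - f(x_{n-1}))

Iteration 1:
  f(0.930000) = 0.336620
  f(1.980000) = -0.072562
  x_2 = 1.980000 - (-0.072562)×(1.980000 - 0.930000)/(-0.072562 - 0.336620)
       = 1.793799
Iteration 2:
  f(1.980000) = -0.072562
  f(1.793799) = 0.078338
  x_3 = 1.793799 - 0.078338×(1.793799 - 1.980000)/(0.078338 - (-0.072562))
       = 1.890463
Iteration 3:
  f(1.793799) = 0.078338
  f(1.890463) = 0.004109
  x_4 = 1.890463 - 0.004109×(1.890463 - 1.793799)/(0.004109 - 0.078338)
       = 1.895813
Iteration 4:
  f(1.890463) = 0.004109
  f(1.895813) = -0.000261
  x_5 = 1.895813 - (-0.000261)×(1.895813 - 1.890463)/(-0.000261 - 0.004109)
       = 1.895493
Iteration 5:
  f(1.895813) = -0.000261
  f(1.895493) = 0.000001
  x_6 = 1.895493 - 0.000001×(1.895493 - 1.895813)/(0.000001 - (-0.000261))
       = 1.895494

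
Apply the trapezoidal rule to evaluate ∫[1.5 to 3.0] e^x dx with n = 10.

f(x) = e^x
a = 1.5, b = 3.0, n = 10
h = (b - a)/n = 0.150000

Trapezoidal rule: (h/2)[f(x₀) + 2f(x₁) + 2f(x₂) + ... + f(xₙ)]

x_0 = 1.5000, f(x_0) = 4.481689, coefficient = 1
x_1 = 1.6500, f(x_1) = 5.206980, coefficient = 2
x_2 = 1.8000, f(x_2) = 6.049647, coefficient = 2
x_3 = 1.9500, f(x_3) = 7.028688, coefficient = 2
x_4 = 2.1000, f(x_4) = 8.166170, coefficient = 2
x_5 = 2.2500, f(x_5) = 9.487736, coefficient = 2
x_6 = 2.4000, f(x_6) = 11.023176, coefficient = 2
x_7 = 2.5500, f(x_7) = 12.807104, coefficient = 2
x_8 = 2.7000, f(x_8) = 14.879732, coefficient = 2
x_9 = 2.8500, f(x_9) = 17.287782, coefficient = 2
x_10 = 3.0000, f(x_10) = 20.085537, coefficient = 1

I ≈ (0.150000/2) × 208.441255 = 15.633094
Exact value: 15.603848
Error: 0.029246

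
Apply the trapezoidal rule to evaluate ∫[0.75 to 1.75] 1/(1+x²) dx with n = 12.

f(x) = 1/(1+x²)
a = 0.75, b = 1.75, n = 12
h = (b - a)/n = 0.083333

Trapezoidal rule: (h/2)[f(x₀) + 2f(x₁) + 2f(x₂) + ... + f(xₙ)]

x_0 = 0.7500, f(x_0) = 0.640000, coefficient = 1
x_1 = 0.8333, f(x_1) = 0.590164, coefficient = 2
x_2 = 0.9167, f(x_2) = 0.543396, coefficient = 2
x_3 = 1.0000, f(x_3) = 0.500000, coefficient = 2
x_4 = 1.0833, f(x_4) = 0.460064, coefficient = 2
x_5 = 1.1667, f(x_5) = 0.423529, coefficient = 2
x_6 = 1.2500, f(x_6) = 0.390244, coefficient = 2
x_7 = 1.3333, f(x_7) = 0.360000, coefficient = 2
x_8 = 1.4167, f(x_8) = 0.332564, coefficient = 2
x_9 = 1.5000, f(x_9) = 0.307692, coefficient = 2
x_10 = 1.5833, f(x_10) = 0.285149, coefficient = 2
x_11 = 1.6667, f(x_11) = 0.264706, coefficient = 2
x_12 = 1.7500, f(x_12) = 0.246154, coefficient = 1

I ≈ (0.083333/2) × 9.801169 = 0.408382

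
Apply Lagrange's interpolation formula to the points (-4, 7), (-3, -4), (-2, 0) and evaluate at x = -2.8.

Lagrange interpolation formula:
P(x) = Σ yᵢ × Lᵢ(x)
where Lᵢ(x) = Π_{j≠i} (x - xⱼ)/(xᵢ - xⱼ)

L_0(-2.8) = (-2.8 - (-3))/(-4 - (-3)) × (-2.8 - (-2))/(-4 - (-2)) = -0.080000
L_1(-2.8) = (-2.8 - (-4))/(-3 - (-4)) × (-2.8 - (-2))/(-3 - (-2)) = 0.960000
L_2(-2.8) = (-2.8 - (-4))/(-2 - (-4)) × (-2.8 - (-3))/(-2 - (-3)) = 0.120000

P(-2.8) = 7×L_0(-2.8) + (-4)×L_1(-2.8) + 0×L_2(-2.8)
P(-2.8) = -4.400000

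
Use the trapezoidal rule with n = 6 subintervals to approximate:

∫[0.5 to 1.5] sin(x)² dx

f(x) = sin(x)²
a = 0.5, b = 1.5, n = 6
h = (b - a)/n = 0.166667

Trapezoidal rule: (h/2)[f(x₀) + 2f(x₁) + 2f(x₂) + ... + f(xₙ)]

x_0 = 0.5000, f(x_0) = 0.229849, coefficient = 1
x_1 = 0.6667, f(x_1) = 0.382381, coefficient = 2
x_2 = 0.8333, f(x_2) = 0.547862, coefficient = 2
x_3 = 1.0000, f(x_3) = 0.708073, coefficient = 2
x_4 = 1.1667, f(x_4) = 0.845379, coefficient = 2
x_5 = 1.3333, f(x_5) = 0.944663, coefficient = 2
x_6 = 1.5000, f(x_6) = 0.994996, coefficient = 1

I ≈ (0.166667/2) × 8.081563 = 0.673464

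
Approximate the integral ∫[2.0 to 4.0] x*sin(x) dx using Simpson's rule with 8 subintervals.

f(x) = x*sin(x)
a = 2.0, b = 4.0, n = 8
h = (b - a)/n = 0.250000

Simpson's rule: (h/3)[f(x₀) + 4f(x₁) + 2f(x₂) + ... + f(xₙ)]

x_0 = 2.0000, f(x_0) = 1.818595, coefficient = 1
x_1 = 2.2500, f(x_1) = 1.750665, coefficient = 4
x_2 = 2.5000, f(x_2) = 1.496180, coefficient = 2
x_3 = 2.7500, f(x_3) = 1.049568, coefficient = 4
x_4 = 3.0000, f(x_4) = 0.423360, coefficient = 2
x_5 = 3.2500, f(x_5) = -0.351634, coefficient = 4
x_6 = 3.5000, f(x_6) = -1.227741, coefficient = 2
x_7 = 3.7500, f(x_7) = -2.143355, coefficient = 4
x_8 = 4.0000, f(x_8) = -3.027210, coefficient = 1

I ≈ (0.250000/3) × 1.395956 = 0.116330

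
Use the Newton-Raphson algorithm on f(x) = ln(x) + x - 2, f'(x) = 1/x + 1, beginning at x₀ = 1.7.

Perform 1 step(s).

f(x) = ln(x) + x - 2
f'(x) = 1/x + 1
x₀ = 1.7

Newton-Raphson formula: x_{n+1} = x_n - f(x_n)/f'(x_n)

Iteration 1:
  f(1.700000) = 0.230628
  f'(1.700000) = 1.588235
  x_1 = 1.700000 - 0.230628/1.588235 = 1.554790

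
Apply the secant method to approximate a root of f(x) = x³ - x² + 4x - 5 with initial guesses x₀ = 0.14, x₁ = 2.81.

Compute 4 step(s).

f(x) = x³ - x² + 4x - 5
x₀ = 0.14, x₁ = 2.81

Secant formula: x_{n+1} = x_n - f(x_n)(x_n - x_{n-1})/(f(x_n) - f(x_{n-1}))

Iteration 1:
  f(0.140000) = -4.456856
  f(2.810000) = 20.531941
  x_2 = 2.810000 - 20.531941×(2.810000 - 0.140000)/(20.531941 - (-4.456856))
       = 0.616206
Iteration 2:
  f(2.810000) = 20.531941
  f(0.616206) = -2.680908
  x_3 = 0.616206 - (-2.680908)×(0.616206 - 2.810000)/(-2.680908 - 20.531941)
       = 0.869572
Iteration 3:
  f(0.616206) = -2.680908
  f(0.869572) = -1.620335
  x_4 = 0.869572 - (-1.620335)×(0.869572 - 0.616206)/(-1.620335 - (-2.680908))
       = 1.256664
Iteration 4:
  f(0.869572) = -1.620335
  f(1.256664) = 0.431979
  x_5 = 1.256664 - 0.431979×(1.256664 - 0.869572)/(0.431979 - (-1.620335))
       = 1.175187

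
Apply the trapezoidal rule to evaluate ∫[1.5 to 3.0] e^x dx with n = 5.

f(x) = e^x
a = 1.5, b = 3.0, n = 5
h = (b - a)/n = 0.300000

Trapezoidal rule: (h/2)[f(x₀) + 2f(x₁) + 2f(x₂) + ... + f(xₙ)]

x_0 = 1.5000, f(x_0) = 4.481689, coefficient = 1
x_1 = 1.8000, f(x_1) = 6.049647, coefficient = 2
x_2 = 2.1000, f(x_2) = 8.166170, coefficient = 2
x_3 = 2.4000, f(x_3) = 11.023176, coefficient = 2
x_4 = 2.7000, f(x_4) = 14.879732, coefficient = 2
x_5 = 3.0000, f(x_5) = 20.085537, coefficient = 1

I ≈ (0.300000/2) × 104.804677 = 15.720702
Exact value: 15.603848
Error: 0.116854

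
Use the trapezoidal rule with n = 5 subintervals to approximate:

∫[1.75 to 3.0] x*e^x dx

f(x) = x*e^x
a = 1.75, b = 3.0, n = 5
h = (b - a)/n = 0.250000

Trapezoidal rule: (h/2)[f(x₀) + 2f(x₁) + 2f(x₂) + ... + f(xₙ)]

x_0 = 1.7500, f(x_0) = 10.070555, coefficient = 1
x_1 = 2.0000, f(x_1) = 14.778112, coefficient = 2
x_2 = 2.2500, f(x_2) = 21.347406, coefficient = 2
x_3 = 2.5000, f(x_3) = 30.456235, coefficient = 2
x_4 = 2.7500, f(x_4) = 43.017238, coefficient = 2
x_5 = 3.0000, f(x_5) = 60.256611, coefficient = 1

I ≈ (0.250000/2) × 289.525146 = 36.190643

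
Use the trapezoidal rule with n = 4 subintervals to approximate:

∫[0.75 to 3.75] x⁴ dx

f(x) = x⁴
a = 0.75, b = 3.75, n = 4
h = (b - a)/n = 0.750000

Trapezoidal rule: (h/2)[f(x₀) + 2f(x₁) + 2f(x₂) + ... + f(xₙ)]

x_0 = 0.7500, f(x_0) = 0.316406, coefficient = 1
x_1 = 1.5000, f(x_1) = 5.062500, coefficient = 2
x_2 = 2.2500, f(x_2) = 25.628906, coefficient = 2
x_3 = 3.0000, f(x_3) = 81.000000, coefficient = 2
x_4 = 3.7500, f(x_4) = 197.753906, coefficient = 1

I ≈ (0.750000/2) × 421.453125 = 158.044922
Exact value: 148.267969
Error: 9.776953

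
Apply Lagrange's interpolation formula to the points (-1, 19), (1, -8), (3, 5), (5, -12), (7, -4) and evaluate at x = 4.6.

Lagrange interpolation formula:
P(x) = Σ yᵢ × Lᵢ(x)
where Lᵢ(x) = Π_{j≠i} (x - xⱼ)/(xᵢ - xⱼ)

L_0(4.6) = (4.6 - 1)/(-1 - 1) × (4.6 - 3)/(-1 - 3) × (4.6 - 5)/(-1 - 5) × (4.6 - 7)/(-1 - 7) = 0.014400
L_1(4.6) = (4.6 - (-1))/(1 - (-1)) × (4.6 - 3)/(1 - 3) × (4.6 - 5)/(1 - 5) × (4.6 - 7)/(1 - 7) = -0.089600
L_2(4.6) = (4.6 - (-1))/(3 - (-1)) × (4.6 - 1)/(3 - 1) × (4.6 - 5)/(3 - 5) × (4.6 - 7)/(3 - 7) = 0.302400
L_3(4.6) = (4.6 - (-1))/(5 - (-1)) × (4.6 - 1)/(5 - 1) × (4.6 - 3)/(5 - 3) × (4.6 - 7)/(5 - 7) = 0.806400
L_4(4.6) = (4.6 - (-1))/(7 - (-1)) × (4.6 - 1)/(7 - 1) × (4.6 - 3)/(7 - 3) × (4.6 - 5)/(7 - 5) = -0.033600

P(4.6) = 19×L_0(4.6) + (-8)×L_1(4.6) + 5×L_2(4.6) + (-12)×L_3(4.6) + (-4)×L_4(4.6)
P(4.6) = -7.040000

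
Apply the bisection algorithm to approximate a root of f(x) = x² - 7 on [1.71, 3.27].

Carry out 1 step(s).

f(x) = x² - 7
Initial interval: [1.71, 3.27]

Iteration 1:
  c_1 = (1.710000 + 3.270000)/2 = 2.490000
  f(c_1) = f(2.490000) = -0.799900
  f(a) × f(c) ≥ 0, new interval: [2.490000, 3.270000]

After 1 iteration(s), the approximation is c_1 = 2.490000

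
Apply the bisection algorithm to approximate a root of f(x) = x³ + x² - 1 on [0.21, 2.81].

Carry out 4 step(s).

f(x) = x³ + x² - 1
Initial interval: [0.21, 2.81]

Iteration 1:
  c_1 = (0.210000 + 2.810000)/2 = 1.510000
  f(c_1) = f(1.510000) = 4.723051
  f(a) × f(c) < 0, new interval: [0.210000, 1.510000]
Iteration 2:
  c_2 = (0.210000 + 1.510000)/2 = 0.860000
  f(c_2) = f(0.860000) = 0.375656
  f(a) × f(c) < 0, new interval: [0.210000, 0.860000]
Iteration 3:
  c_3 = (0.210000 + 0.860000)/2 = 0.535000
  f(c_3) = f(0.535000) = -0.560645
  f(a) × f(c) ≥ 0, new interval: [0.535000, 0.860000]
Iteration 4:
  c_4 = (0.535000 + 0.860000)/2 = 0.697500
  f(c_4) = f(0.697500) = -0.174156
  f(a) × f(c) ≥ 0, new interval: [0.697500, 0.860000]

After 4 iteration(s), the approximation is c_4 = 0.697500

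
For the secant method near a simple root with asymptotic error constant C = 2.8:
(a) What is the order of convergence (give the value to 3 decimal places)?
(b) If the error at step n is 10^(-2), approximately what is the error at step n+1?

(a) Secant method has superlinear convergence with order φ = (1+√5)/2 ≈ 1.618.
    This means |e_{n+1}| ≈ C|e_n|^1.618.

(b) With |e_n| = 10^(-2) and C = 2.8:
    |e_{n+1}| ≈ 2.8 × (10^(-2))^1.618 = 2.8 × 10^(-3.24)

(a) ≈ 1.618 (golden ratio); (b) |e_{n+1}| ≈ 1.626e-03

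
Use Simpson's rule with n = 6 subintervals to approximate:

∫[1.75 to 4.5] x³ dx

f(x) = x³
a = 1.75, b = 4.5, n = 6
h = (b - a)/n = 0.458333

Simpson's rule: (h/3)[f(x₀) + 4f(x₁) + 2f(x₂) + ... + f(xₙ)]

x_0 = 1.7500, f(x_0) = 5.359375, coefficient = 1
x_1 = 2.2083, f(x_1) = 10.769459, coefficient = 4
x_2 = 2.6667, f(x_2) = 18.962963, coefficient = 2
x_3 = 3.1250, f(x_3) = 30.517578, coefficient = 4
x_4 = 3.5833, f(x_4) = 46.010995, coefficient = 2
x_5 = 4.0417, f(x_5) = 66.020906, coefficient = 4
x_6 = 4.5000, f(x_6) = 91.125000, coefficient = 1

I ≈ (0.458333/3) × 655.664062 = 100.170898
Exact value: 100.170898
Error: 0.000000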